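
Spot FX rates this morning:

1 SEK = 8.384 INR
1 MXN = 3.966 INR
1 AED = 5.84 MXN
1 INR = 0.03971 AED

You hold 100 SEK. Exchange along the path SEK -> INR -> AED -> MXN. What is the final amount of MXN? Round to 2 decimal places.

100 SEK × 8.384 = 838.4 INR
838.4 INR × 0.03971 = 33.292864 AED
33.292864 AED × 5.84 = 194.43032576 MXN

194.43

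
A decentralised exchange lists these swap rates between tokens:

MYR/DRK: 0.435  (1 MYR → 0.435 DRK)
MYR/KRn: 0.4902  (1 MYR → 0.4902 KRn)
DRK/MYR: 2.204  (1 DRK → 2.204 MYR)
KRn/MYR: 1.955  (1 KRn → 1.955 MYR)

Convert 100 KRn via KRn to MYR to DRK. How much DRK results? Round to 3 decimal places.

85.043

100 KRn × 1.955 = 195.5 MYR
195.5 MYR × 0.435 = 85.0425 DRK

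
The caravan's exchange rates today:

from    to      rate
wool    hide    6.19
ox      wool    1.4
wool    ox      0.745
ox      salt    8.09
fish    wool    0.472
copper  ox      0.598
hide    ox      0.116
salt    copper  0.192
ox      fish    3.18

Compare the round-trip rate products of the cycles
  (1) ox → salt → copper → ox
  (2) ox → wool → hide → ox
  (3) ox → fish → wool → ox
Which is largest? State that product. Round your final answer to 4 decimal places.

(1) 8.09 × 0.192 × 0.598 = 0.92886
(2) 1.4 × 6.19 × 0.116 = 1.00526
(3) 3.18 × 0.472 × 0.745 = 1.11822
Highest is cycle (3) at 1.1182 (>1, arbitrage).

1.1182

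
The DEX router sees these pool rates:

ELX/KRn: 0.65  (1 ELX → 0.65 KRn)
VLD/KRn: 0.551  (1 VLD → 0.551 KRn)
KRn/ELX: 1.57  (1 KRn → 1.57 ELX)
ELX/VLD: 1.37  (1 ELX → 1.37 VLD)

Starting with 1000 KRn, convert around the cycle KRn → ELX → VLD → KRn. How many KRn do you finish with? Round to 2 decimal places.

1000 KRn × 1.57 = 1570 ELX
1570 ELX × 1.37 = 2150.9 VLD
2150.9 VLD × 0.551 = 1185.1459 KRn

1185.15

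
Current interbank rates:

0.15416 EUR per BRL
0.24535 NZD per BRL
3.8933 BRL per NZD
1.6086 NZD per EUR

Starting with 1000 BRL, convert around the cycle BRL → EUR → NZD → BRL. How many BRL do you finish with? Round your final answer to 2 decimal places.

965.47

1000 BRL × 0.15416 = 154.16 EUR
154.16 EUR × 1.6086 = 247.981776 NZD
247.981776 NZD × 3.8933 = 965.4674485008 BRL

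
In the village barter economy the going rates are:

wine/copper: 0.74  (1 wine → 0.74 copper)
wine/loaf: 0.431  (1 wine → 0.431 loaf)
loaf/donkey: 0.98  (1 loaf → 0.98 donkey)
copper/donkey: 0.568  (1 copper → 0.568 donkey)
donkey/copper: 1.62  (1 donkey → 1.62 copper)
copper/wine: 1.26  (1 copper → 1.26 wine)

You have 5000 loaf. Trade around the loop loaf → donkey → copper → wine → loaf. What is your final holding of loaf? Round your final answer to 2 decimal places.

5000 loaf × 0.98 = 4900 donkey
4900 donkey × 1.62 = 7938 copper
7938 copper × 1.26 = 10001.88 wine
10001.88 wine × 0.431 = 4310.81028 loaf

4310.81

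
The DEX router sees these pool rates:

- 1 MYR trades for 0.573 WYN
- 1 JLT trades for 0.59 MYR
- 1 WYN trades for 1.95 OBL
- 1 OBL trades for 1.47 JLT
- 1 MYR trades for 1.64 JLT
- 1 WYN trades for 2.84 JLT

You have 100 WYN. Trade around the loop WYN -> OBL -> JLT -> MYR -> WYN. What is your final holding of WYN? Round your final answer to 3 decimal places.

100 WYN × 1.95 = 195 OBL
195 OBL × 1.47 = 286.65 JLT
286.65 JLT × 0.59 = 169.1235 MYR
169.1235 MYR × 0.573 = 96.9077655 WYN

96.908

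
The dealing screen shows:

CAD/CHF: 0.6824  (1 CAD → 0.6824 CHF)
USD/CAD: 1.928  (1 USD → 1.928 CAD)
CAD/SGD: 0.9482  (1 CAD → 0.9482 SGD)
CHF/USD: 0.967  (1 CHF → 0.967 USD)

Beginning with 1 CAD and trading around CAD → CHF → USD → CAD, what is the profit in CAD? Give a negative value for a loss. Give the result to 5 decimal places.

0.27225

1 CAD × 0.6824 = 0.6824 CHF
0.6824 CHF × 0.967 = 0.6598808 USD
0.6598808 USD × 1.928 = 1.2722501824 CAD
Net change: 1.2722501824 − 1 = 0.2722501824 CAD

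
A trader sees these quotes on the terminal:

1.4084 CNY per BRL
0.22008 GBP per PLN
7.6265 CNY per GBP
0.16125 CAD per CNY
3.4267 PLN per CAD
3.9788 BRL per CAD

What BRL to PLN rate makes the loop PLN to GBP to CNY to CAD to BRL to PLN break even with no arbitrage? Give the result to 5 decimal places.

0.92863

Known legs of the cycle: 0.22008 × 7.6265 × 0.16125 × 3.9788 = 1.07685612984978
For no arbitrage the full-cycle product must be 1, so the missing rate is 1 / 1.07685612984978 ≈ 0.9286292.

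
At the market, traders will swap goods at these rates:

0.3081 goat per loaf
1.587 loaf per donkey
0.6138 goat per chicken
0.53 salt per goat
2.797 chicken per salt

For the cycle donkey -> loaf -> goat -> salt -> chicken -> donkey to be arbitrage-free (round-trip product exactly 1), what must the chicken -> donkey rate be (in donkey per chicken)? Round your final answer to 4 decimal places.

1.3796

Known legs of the cycle: 1.587 × 0.3081 × 0.53 × 2.797 = 0.724831336827
For no arbitrage the full-cycle product must be 1, so the missing rate is 1 / 0.724831336827 ≈ 1.379631.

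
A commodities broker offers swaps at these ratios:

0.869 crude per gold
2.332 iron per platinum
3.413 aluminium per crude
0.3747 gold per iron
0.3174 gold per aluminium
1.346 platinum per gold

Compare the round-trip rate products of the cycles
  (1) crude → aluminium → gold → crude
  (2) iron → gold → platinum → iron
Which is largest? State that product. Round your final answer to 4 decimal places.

1.1761

(1) 3.413 × 0.3174 × 0.869 = 0.94138
(2) 0.3747 × 1.346 × 2.332 = 1.17614
Highest is cycle (2) at 1.1761 (>1, arbitrage).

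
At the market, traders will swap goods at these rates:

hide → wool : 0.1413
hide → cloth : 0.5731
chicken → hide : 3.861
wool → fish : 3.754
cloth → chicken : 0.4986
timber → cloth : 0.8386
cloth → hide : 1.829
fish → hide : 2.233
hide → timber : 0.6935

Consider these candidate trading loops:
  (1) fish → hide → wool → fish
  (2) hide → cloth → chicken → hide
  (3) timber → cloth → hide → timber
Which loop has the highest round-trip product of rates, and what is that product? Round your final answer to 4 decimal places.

1.1845

(1) 2.233 × 0.1413 × 3.754 = 1.18447
(2) 0.5731 × 0.4986 × 3.861 = 1.10327
(3) 0.8386 × 1.829 × 0.6935 = 1.06369
Highest is cycle (1) at 1.1845 (>1, arbitrage).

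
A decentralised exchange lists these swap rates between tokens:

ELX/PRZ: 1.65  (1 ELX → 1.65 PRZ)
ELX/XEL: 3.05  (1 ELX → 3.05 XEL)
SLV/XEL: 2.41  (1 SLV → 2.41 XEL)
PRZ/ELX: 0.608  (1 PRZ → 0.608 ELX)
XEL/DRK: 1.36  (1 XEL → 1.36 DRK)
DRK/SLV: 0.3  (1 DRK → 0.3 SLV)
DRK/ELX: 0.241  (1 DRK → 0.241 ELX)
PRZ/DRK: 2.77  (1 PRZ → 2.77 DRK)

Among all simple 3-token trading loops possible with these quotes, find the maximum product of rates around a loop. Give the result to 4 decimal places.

PRZ→DRK→ELX→PRZ: 2.77 × 0.241 × 1.65 = 1.10149
DRK→ELX→XEL→DRK: 0.241 × 3.05 × 1.36 = 0.99967
DRK→SLV→XEL→DRK: 0.3 × 2.41 × 1.36 = 0.98328
Maximum is PRZ→DRK→ELX→PRZ at 1.1015; arbitrage exists.

1.1015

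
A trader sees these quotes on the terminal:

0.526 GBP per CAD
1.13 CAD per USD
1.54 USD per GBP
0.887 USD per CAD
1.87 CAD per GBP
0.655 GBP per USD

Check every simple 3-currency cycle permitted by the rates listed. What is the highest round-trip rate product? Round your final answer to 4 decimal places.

1.0864

USD→GBP→CAD→USD: 0.655 × 1.87 × 0.887 = 1.08644
USD→CAD→GBP→USD: 1.13 × 0.526 × 1.54 = 0.91535
Maximum is USD→GBP→CAD→USD at 1.0864; arbitrage exists.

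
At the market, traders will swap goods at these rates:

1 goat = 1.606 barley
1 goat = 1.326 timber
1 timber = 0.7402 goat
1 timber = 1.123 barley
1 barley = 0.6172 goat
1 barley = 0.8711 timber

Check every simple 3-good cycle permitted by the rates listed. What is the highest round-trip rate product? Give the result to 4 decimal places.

1.0355

barley→timber→goat→barley: 0.8711 × 0.7402 × 1.606 = 1.03553
barley→goat→timber→barley: 0.6172 × 1.326 × 1.123 = 0.91907
Maximum is barley→timber→goat→barley at 1.0355; arbitrage exists.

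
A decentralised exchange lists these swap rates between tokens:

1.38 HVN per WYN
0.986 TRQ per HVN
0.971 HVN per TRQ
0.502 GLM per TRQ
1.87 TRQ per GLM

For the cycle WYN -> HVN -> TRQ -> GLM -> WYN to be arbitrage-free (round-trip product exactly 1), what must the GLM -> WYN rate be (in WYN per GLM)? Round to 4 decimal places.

1.4640

Known legs of the cycle: 1.38 × 0.986 × 0.502 = 0.68306136
For no arbitrage the full-cycle product must be 1, so the missing rate is 1 / 0.68306136 ≈ 1.463997.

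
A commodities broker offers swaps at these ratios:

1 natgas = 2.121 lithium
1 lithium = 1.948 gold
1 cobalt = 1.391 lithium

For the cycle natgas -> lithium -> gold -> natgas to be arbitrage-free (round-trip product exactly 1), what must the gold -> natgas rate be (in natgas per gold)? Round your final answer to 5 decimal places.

Known legs of the cycle: 2.121 × 1.948 = 4.131708
For no arbitrage the full-cycle product must be 1, so the missing rate is 1 / 4.131708 ≈ 0.2420307.

0.24203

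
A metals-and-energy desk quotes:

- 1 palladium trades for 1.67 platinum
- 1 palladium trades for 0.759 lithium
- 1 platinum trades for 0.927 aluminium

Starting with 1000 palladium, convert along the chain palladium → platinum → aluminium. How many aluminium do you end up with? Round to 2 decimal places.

1548.09

1000 palladium × 1.67 = 1670 platinum
1670 platinum × 0.927 = 1548.09 aluminium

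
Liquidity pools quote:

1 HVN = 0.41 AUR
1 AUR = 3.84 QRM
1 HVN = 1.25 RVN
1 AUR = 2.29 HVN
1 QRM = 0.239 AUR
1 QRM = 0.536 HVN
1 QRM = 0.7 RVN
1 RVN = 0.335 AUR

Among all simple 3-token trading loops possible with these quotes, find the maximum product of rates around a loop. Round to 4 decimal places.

0.9589

HVN→RVN→AUR→HVN: 1.25 × 0.335 × 2.29 = 0.95894
QRM→RVN→AUR→QRM: 0.7 × 0.335 × 3.84 = 0.90048
HVN→AUR→QRM→HVN: 0.41 × 3.84 × 0.536 = 0.84388
Maximum is HVN→RVN→AUR→HVN at 0.9589; no arbitrage — every cycle loses value.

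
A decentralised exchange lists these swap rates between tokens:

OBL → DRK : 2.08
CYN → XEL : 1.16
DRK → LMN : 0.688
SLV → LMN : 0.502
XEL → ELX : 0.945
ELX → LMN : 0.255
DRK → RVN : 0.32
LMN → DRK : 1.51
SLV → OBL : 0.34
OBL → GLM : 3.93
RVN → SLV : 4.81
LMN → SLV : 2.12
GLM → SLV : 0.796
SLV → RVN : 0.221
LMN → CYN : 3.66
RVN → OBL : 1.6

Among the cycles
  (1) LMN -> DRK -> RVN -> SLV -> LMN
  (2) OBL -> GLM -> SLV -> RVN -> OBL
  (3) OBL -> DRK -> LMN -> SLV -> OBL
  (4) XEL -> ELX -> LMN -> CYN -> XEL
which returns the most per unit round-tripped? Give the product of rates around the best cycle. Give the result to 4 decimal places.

(1) 1.51 × 0.32 × 4.81 × 0.502 = 1.16674
(2) 3.93 × 0.796 × 0.221 × 1.6 = 1.10616
(3) 2.08 × 0.688 × 2.12 × 0.34 = 1.03149
(4) 0.945 × 0.255 × 3.66 × 1.16 = 1.02308
Highest is cycle (1) at 1.1667 (>1, arbitrage).

1.1667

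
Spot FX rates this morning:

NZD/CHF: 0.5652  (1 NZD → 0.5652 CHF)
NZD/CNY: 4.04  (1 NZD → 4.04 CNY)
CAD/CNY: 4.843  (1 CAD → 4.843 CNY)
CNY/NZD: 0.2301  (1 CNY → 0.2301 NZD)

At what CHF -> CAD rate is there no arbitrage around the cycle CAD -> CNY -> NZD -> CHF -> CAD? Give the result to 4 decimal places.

1.5877

Known legs of the cycle: 4.843 × 0.2301 × 0.5652 = 0.62984435436
For no arbitrage the full-cycle product must be 1, so the missing rate is 1 / 0.62984435436 ≈ 1.587694.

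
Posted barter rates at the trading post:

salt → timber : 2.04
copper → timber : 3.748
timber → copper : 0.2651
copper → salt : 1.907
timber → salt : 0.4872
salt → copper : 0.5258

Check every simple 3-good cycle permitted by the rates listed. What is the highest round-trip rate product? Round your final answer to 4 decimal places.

timber→copper→salt→timber: 0.2651 × 1.907 × 2.04 = 1.03131
timber→salt→copper→timber: 0.4872 × 0.5258 × 3.748 = 0.96012
Maximum is timber→copper→salt→timber at 1.0313; arbitrage exists.

1.0313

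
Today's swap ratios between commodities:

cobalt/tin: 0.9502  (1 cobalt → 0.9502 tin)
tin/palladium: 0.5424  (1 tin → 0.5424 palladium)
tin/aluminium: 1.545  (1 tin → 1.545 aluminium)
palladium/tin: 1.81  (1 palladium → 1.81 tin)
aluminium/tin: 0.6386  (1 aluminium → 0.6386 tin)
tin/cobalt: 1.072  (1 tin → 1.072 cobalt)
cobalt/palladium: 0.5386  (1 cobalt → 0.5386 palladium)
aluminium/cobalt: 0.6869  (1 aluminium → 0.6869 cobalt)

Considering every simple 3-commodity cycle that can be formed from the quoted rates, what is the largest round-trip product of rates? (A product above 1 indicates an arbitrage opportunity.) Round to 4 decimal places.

1.0451

tin→cobalt→palladium→tin: 1.072 × 0.5386 × 1.81 = 1.04506
tin→aluminium→cobalt→tin: 1.545 × 0.6869 × 0.9502 = 1.00841
Maximum is tin→cobalt→palladium→tin at 1.0451; arbitrage exists.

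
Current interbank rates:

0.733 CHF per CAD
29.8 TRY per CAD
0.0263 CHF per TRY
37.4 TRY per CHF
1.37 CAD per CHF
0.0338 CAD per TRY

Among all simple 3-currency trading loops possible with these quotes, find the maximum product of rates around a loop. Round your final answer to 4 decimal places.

TRY→CHF→CAD→TRY: 0.0263 × 1.37 × 29.8 = 1.07372
TRY→CAD→CHF→TRY: 0.0338 × 0.733 × 37.4 = 0.92660
Maximum is TRY→CHF→CAD→TRY at 1.0737; arbitrage exists.

1.0737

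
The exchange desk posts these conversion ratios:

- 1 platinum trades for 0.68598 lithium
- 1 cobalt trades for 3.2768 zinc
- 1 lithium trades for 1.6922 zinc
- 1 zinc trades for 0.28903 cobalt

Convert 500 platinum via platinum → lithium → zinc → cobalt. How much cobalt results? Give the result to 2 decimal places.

167.76

500 platinum × 0.68598 = 342.99 lithium
342.99 lithium × 1.6922 = 580.407678 zinc
580.407678 zinc × 0.28903 = 167.75523117234 cobalt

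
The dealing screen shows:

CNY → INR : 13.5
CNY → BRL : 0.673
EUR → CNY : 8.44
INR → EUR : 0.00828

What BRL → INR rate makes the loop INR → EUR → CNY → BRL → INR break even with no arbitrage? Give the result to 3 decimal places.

21.262

Known legs of the cycle: 0.00828 × 8.44 × 0.673 = 0.0470313936
For no arbitrage the full-cycle product must be 1, so the missing rate is 1 / 0.0470313936 ≈ 21.26239.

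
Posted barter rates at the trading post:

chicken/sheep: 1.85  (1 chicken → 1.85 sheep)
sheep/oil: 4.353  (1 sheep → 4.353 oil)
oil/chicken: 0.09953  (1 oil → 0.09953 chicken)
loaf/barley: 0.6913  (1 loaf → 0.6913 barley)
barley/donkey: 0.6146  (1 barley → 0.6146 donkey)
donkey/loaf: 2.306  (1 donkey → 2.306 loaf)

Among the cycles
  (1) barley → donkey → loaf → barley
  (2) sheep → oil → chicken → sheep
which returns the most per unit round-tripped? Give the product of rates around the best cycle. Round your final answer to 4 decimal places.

0.9798

(1) 0.6146 × 2.306 × 0.6913 = 0.97976
(2) 4.353 × 0.09953 × 1.85 = 0.80152
Highest is cycle (1) at 0.9798 (≤1, no arbitrage).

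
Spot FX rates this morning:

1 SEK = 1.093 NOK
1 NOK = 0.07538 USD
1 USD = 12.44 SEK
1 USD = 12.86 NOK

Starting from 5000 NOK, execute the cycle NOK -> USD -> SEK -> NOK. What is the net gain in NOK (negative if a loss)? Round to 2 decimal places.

5000 NOK × 0.07538 = 376.9 USD
376.9 USD × 12.44 = 4688.636 SEK
4688.636 SEK × 1.093 = 5124.679148 NOK
Net change: 5124.679148 − 5000 = 124.679148 NOK

124.68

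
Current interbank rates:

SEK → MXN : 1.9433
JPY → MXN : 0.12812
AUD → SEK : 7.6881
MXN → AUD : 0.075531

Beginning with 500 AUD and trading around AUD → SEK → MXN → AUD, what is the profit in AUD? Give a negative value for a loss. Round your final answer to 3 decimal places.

500 AUD × 7.6881 = 3844.05 SEK
3844.05 SEK × 1.9433 = 7470.142365 MXN
7470.142365 MXN × 0.075531 = 564.227322970815 AUD
Net change: 564.227322970815 − 500 = 64.227322970815 AUD

64.227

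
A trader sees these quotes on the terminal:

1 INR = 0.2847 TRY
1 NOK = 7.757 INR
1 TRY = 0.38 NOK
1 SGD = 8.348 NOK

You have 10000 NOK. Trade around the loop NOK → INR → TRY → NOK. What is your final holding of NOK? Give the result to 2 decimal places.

8391.99

10000 NOK × 7.757 = 77570 INR
77570 INR × 0.2847 = 22084.179 TRY
22084.179 TRY × 0.38 = 8391.98802 NOK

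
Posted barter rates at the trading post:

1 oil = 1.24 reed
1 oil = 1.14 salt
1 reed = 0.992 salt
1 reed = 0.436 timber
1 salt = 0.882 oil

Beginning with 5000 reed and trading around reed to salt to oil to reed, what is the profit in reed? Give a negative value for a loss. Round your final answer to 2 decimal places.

5000 reed × 0.992 = 4960 salt
4960 salt × 0.882 = 4374.72 oil
4374.72 oil × 1.24 = 5424.6528 reed
Net change: 5424.6528 − 5000 = 424.6528 reed

424.65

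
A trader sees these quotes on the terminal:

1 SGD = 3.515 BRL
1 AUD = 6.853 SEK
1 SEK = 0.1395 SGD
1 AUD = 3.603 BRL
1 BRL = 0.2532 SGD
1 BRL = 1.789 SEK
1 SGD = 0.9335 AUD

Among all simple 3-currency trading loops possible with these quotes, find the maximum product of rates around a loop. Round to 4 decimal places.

0.8924

AUD→SEK→SGD→AUD: 6.853 × 0.1395 × 0.9335 = 0.89242
SGD→BRL→SEK→SGD: 3.515 × 1.789 × 0.1395 = 0.87722
AUD→BRL→SGD→AUD: 3.603 × 0.2532 × 0.9335 = 0.85161
Maximum is AUD→SEK→SGD→AUD at 0.8924; no arbitrage — every cycle loses value.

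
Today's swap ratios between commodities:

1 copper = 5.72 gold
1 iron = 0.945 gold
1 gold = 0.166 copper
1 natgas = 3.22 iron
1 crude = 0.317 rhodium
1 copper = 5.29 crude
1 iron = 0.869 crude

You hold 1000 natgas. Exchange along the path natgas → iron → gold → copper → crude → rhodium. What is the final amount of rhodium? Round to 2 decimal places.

847.05

1000 natgas × 3.22 = 3220 iron
3220 iron × 0.945 = 3042.9 gold
3042.9 gold × 0.166 = 505.1214 copper
505.1214 copper × 5.29 = 2672.092206 crude
2672.092206 crude × 0.317 = 847.053229302 rhodium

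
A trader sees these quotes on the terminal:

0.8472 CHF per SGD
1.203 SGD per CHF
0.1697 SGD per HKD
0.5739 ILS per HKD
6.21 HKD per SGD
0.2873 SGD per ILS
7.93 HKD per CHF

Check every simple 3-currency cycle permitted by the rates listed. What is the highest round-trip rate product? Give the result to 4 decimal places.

1.1401

CHF→HKD→SGD→CHF: 7.93 × 0.1697 × 0.8472 = 1.14009
SGD→HKD→ILS→SGD: 6.21 × 0.5739 × 0.2873 = 1.02391
Maximum is CHF→HKD→SGD→CHF at 1.1401; arbitrage exists.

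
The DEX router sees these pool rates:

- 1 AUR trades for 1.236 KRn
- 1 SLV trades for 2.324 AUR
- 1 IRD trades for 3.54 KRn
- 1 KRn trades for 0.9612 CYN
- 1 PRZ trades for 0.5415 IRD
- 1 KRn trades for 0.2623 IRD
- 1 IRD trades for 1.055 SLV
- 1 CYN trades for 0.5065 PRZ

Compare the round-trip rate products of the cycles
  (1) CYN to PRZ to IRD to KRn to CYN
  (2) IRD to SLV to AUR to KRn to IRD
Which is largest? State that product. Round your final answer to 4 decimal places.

0.9332

(1) 0.5065 × 0.5415 × 3.54 × 0.9612 = 0.93324
(2) 1.055 × 2.324 × 1.236 × 0.2623 = 0.79489
Highest is cycle (1) at 0.9332 (≤1, no arbitrage).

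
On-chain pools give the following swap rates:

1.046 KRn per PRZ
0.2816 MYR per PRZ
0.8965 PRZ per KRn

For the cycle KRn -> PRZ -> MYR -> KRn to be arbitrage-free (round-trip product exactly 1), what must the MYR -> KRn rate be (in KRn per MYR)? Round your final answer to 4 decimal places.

Known legs of the cycle: 0.8965 × 0.2816 = 0.2524544
For no arbitrage the full-cycle product must be 1, so the missing rate is 1 / 0.2524544 ≈ 3.961111.

3.9611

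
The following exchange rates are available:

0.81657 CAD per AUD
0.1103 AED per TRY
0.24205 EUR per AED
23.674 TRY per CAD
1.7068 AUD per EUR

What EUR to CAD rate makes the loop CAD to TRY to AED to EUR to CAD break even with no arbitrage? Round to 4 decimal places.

1.5822

Known legs of the cycle: 23.674 × 0.1103 × 0.24205 = 0.63205117451
For no arbitrage the full-cycle product must be 1, so the missing rate is 1 / 0.63205117451 ≈ 1.582150.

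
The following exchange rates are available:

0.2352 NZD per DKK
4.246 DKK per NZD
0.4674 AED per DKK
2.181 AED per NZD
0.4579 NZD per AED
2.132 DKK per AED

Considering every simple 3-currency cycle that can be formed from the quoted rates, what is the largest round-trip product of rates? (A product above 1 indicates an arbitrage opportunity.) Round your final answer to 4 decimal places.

1.0937

AED→DKK→NZD→AED: 2.132 × 0.2352 × 2.181 = 1.09365
AED→NZD→DKK→AED: 0.4579 × 4.246 × 0.4674 = 0.90874
Maximum is AED→DKK→NZD→AED at 1.0937; arbitrage exists.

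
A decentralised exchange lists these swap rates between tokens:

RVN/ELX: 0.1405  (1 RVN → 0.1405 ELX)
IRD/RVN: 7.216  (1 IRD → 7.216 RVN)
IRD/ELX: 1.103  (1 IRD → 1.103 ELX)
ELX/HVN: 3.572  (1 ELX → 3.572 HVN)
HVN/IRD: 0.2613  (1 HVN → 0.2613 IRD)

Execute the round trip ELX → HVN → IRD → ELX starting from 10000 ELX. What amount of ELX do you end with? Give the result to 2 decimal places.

10000 ELX × 3.572 = 35720 HVN
35720 HVN × 0.2613 = 9333.636 IRD
9333.636 IRD × 1.103 = 10295.000508 ELX

10295.00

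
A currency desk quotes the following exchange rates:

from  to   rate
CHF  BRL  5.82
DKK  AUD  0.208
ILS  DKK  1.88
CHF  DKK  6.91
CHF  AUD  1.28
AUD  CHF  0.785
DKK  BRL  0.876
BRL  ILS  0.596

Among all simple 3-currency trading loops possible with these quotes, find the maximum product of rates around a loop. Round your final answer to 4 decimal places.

DKK→AUD→CHF→DKK: 0.208 × 0.785 × 6.91 = 1.12826
ILS→DKK→BRL→ILS: 1.88 × 0.876 × 0.596 = 0.98154
Maximum is DKK→AUD→CHF→DKK at 1.1283; arbitrage exists.

1.1283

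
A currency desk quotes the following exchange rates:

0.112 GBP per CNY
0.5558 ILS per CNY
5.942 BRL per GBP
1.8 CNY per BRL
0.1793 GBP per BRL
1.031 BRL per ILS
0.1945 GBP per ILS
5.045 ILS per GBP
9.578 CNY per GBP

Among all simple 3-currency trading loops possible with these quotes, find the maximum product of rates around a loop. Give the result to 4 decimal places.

1.1979

CNY→GBP→BRL→CNY: 0.112 × 5.942 × 1.8 = 1.19791
CNY→ILS→GBP→CNY: 0.5558 × 0.1945 × 9.578 = 1.03541
CNY→ILS→BRL→CNY: 0.5558 × 1.031 × 1.8 = 1.03145
BRL→GBP→ILS→BRL: 0.1793 × 5.045 × 1.031 = 0.93261
Maximum is CNY→GBP→BRL→CNY at 1.1979; arbitrage exists.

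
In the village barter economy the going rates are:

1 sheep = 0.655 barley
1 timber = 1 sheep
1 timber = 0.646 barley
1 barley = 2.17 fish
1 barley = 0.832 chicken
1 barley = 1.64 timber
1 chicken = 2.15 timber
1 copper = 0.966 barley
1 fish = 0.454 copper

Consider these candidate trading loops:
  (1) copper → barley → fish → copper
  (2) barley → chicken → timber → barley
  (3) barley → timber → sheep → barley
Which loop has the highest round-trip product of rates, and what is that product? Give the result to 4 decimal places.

(1) 0.966 × 2.17 × 0.454 = 0.95168
(2) 0.832 × 2.15 × 0.646 = 1.15556
(3) 1.64 × 1 × 0.655 = 1.07420
Highest is cycle (2) at 1.1556 (>1, arbitrage).

1.1556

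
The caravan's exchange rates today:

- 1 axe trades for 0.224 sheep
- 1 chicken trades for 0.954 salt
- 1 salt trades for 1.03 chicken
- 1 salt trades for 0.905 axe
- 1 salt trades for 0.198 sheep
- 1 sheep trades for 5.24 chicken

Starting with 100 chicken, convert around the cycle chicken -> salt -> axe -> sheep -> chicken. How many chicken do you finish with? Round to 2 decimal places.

101.34

100 chicken × 0.954 = 95.4 salt
95.4 salt × 0.905 = 86.337 axe
86.337 axe × 0.224 = 19.339488 sheep
19.339488 sheep × 5.24 = 101.33891712 chicken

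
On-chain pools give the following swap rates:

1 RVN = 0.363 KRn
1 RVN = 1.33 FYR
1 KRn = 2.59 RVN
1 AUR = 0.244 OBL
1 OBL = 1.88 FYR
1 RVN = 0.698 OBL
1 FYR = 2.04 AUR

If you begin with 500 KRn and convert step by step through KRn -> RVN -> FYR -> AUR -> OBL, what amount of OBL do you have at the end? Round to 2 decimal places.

500 KRn × 2.59 = 1295 RVN
1295 RVN × 1.33 = 1722.35 FYR
1722.35 FYR × 2.04 = 3513.594 AUR
3513.594 AUR × 0.244 = 857.316936 OBL

857.32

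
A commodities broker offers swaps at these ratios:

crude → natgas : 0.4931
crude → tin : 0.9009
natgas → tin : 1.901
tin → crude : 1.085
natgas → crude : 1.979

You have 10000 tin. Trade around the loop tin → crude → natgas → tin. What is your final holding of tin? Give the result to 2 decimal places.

10170.61

10000 tin × 1.085 = 10850 crude
10850 crude × 0.4931 = 5350.135 natgas
5350.135 natgas × 1.901 = 10170.606635 tin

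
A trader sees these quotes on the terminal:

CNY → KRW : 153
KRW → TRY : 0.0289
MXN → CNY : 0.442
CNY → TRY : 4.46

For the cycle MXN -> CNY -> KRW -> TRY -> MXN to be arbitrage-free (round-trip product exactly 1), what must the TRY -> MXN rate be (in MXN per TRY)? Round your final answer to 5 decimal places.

0.51167

Known legs of the cycle: 0.442 × 153 × 0.0289 = 1.9543914
For no arbitrage the full-cycle product must be 1, so the missing rate is 1 / 1.9543914 ≈ 0.5116682.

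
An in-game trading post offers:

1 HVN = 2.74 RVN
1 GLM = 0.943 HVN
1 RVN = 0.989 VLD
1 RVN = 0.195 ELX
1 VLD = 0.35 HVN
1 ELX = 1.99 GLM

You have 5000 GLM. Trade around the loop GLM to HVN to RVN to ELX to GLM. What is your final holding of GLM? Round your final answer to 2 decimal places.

5013.26

5000 GLM × 0.943 = 4715 HVN
4715 HVN × 2.74 = 12919.1 RVN
12919.1 RVN × 0.195 = 2519.2245 ELX
2519.2245 ELX × 1.99 = 5013.256755 GLM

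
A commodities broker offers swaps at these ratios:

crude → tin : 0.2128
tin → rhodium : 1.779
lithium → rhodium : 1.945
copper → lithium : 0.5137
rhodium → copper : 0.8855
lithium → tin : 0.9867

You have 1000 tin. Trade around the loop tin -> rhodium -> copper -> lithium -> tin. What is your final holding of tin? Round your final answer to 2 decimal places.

798.47

1000 tin × 1.779 = 1779 rhodium
1779 rhodium × 0.8855 = 1575.3045 copper
1575.3045 copper × 0.5137 = 809.23392165 lithium
809.23392165 lithium × 0.9867 = 798.471110492055 tin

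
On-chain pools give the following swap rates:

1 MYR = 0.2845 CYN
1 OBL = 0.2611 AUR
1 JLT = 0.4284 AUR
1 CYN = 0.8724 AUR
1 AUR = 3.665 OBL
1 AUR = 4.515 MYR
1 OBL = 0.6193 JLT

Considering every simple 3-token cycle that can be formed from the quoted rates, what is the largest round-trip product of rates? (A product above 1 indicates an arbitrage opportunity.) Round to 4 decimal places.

1.1206

AUR→MYR→CYN→AUR: 4.515 × 0.2845 × 0.8724 = 1.12061
OBL→JLT→AUR→OBL: 0.6193 × 0.4284 × 3.665 = 0.97235
Maximum is AUR→MYR→CYN→AUR at 1.1206; arbitrage exists.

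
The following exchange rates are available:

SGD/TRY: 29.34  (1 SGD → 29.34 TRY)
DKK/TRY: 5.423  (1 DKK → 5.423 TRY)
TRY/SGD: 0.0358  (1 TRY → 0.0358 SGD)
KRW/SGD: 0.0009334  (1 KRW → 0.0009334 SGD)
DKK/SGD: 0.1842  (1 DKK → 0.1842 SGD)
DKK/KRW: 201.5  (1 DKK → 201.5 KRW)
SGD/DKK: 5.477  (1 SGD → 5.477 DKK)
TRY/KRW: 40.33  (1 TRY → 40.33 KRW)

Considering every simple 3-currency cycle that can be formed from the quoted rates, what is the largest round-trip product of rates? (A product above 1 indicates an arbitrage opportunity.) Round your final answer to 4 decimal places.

SGD→TRY→KRW→SGD: 29.34 × 40.33 × 0.0009334 = 1.10448
DKK→TRY→SGD→DKK: 5.423 × 0.0358 × 5.477 = 1.06332
DKK→KRW→SGD→DKK: 201.5 × 0.0009334 × 5.477 = 1.03011
Maximum is SGD→TRY→KRW→SGD at 1.1045; arbitrage exists.

1.1045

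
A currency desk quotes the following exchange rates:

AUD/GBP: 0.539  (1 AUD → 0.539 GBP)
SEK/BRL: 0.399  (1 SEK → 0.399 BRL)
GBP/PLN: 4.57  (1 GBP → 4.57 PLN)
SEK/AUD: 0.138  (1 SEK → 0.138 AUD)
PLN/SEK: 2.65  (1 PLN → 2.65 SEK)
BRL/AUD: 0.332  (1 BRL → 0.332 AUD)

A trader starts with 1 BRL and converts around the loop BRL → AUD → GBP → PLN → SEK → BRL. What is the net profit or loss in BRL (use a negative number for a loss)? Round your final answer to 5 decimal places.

-0.13531

1 BRL × 0.332 = 0.332 AUD
0.332 AUD × 0.539 = 0.178948 GBP
0.178948 GBP × 4.57 = 0.81779236 PLN
0.81779236 PLN × 2.65 = 2.167149754 SEK
2.167149754 SEK × 0.399 = 0.864692751846 BRL
Net change: 0.864692751846 − 1 = -0.135307248154 BRL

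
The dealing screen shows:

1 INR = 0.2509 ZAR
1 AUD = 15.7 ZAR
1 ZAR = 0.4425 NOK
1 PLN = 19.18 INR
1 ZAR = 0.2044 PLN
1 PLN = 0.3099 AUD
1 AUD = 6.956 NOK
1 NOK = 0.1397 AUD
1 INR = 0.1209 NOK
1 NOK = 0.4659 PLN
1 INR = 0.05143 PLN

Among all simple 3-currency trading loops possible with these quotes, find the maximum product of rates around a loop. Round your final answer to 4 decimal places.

NOK→PLN→INR→NOK: 0.4659 × 19.18 × 0.1209 = 1.08036
NOK→PLN→AUD→NOK: 0.4659 × 0.3099 × 6.956 = 1.00432
PLN→AUD→ZAR→PLN: 0.3099 × 15.7 × 0.2044 = 0.99449
PLN→INR→ZAR→PLN: 19.18 × 0.2509 × 0.2044 = 0.98363
NOK→AUD→ZAR→NOK: 0.1397 × 15.7 × 0.4425 = 0.97053
Maximum is NOK→PLN→INR→NOK at 1.0804; arbitrage exists.

1.0804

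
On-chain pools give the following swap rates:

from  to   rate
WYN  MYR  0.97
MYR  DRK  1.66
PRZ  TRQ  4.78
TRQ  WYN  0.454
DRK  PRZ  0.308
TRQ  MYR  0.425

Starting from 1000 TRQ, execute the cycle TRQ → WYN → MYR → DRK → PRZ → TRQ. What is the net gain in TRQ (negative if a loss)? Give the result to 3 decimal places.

76.253

1000 TRQ × 0.454 = 454 WYN
454 WYN × 0.97 = 440.38 MYR
440.38 MYR × 1.66 = 731.0308 DRK
731.0308 DRK × 0.308 = 225.1574864 PRZ
225.1574864 PRZ × 4.78 = 1076.252784992 TRQ
Net change: 1076.252784992 − 1000 = 76.252784992 TRQ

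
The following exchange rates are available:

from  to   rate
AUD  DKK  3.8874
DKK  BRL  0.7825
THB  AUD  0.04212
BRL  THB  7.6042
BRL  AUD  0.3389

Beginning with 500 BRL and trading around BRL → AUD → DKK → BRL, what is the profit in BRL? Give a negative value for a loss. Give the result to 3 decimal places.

500 BRL × 0.3389 = 169.45 AUD
169.45 AUD × 3.8874 = 658.71993 DKK
658.71993 DKK × 0.7825 = 515.448345225 BRL
Net change: 515.448345225 − 500 = 15.448345225 BRL

15.448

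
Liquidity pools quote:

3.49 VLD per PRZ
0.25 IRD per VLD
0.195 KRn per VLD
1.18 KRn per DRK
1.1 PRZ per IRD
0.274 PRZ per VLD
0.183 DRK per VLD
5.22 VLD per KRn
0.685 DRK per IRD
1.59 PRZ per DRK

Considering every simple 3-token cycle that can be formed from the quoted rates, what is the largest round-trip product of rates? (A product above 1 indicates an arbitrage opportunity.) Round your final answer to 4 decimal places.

KRn→VLD→DRK→KRn: 5.22 × 0.183 × 1.18 = 1.12721
PRZ→VLD→DRK→PRZ: 3.49 × 0.183 × 1.59 = 1.01549
PRZ→VLD→IRD→PRZ: 3.49 × 0.25 × 1.1 = 0.95975
Maximum is KRn→VLD→DRK→KRn at 1.1272; arbitrage exists.

1.1272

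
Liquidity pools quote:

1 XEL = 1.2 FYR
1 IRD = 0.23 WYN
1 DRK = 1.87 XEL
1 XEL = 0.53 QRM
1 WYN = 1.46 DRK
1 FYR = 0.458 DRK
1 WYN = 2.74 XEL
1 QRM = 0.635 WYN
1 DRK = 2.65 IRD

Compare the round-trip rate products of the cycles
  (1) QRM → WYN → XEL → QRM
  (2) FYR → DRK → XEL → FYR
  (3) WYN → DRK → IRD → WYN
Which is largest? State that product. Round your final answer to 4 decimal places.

1.0278

(1) 0.635 × 2.74 × 0.53 = 0.92215
(2) 0.458 × 1.87 × 1.2 = 1.02775
(3) 1.46 × 2.65 × 0.23 = 0.88987
Highest is cycle (2) at 1.0278 (>1, arbitrage).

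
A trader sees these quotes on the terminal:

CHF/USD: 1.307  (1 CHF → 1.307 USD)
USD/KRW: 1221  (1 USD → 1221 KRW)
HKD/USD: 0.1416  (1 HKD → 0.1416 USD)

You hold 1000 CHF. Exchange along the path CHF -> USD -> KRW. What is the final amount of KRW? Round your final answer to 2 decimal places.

1000 CHF × 1.307 = 1307 USD
1307 USD × 1221 = 1595847 KRW

1595847.00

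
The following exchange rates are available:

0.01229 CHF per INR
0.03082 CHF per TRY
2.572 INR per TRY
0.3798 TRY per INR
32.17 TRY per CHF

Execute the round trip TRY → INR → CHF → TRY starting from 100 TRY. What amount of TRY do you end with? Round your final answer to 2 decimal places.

101.69

100 TRY × 2.572 = 257.2 INR
257.2 INR × 0.01229 = 3.160988 CHF
3.160988 CHF × 32.17 = 101.68898396 TRY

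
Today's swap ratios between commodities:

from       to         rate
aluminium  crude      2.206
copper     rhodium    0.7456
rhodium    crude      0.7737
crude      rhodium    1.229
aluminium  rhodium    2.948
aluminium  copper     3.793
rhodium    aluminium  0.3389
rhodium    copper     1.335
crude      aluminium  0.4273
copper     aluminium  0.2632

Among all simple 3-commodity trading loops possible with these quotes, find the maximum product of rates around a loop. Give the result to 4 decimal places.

1.0358

copper→aluminium→rhodium→copper: 0.2632 × 2.948 × 1.335 = 1.03584
crude→aluminium→rhodium→crude: 0.4273 × 2.948 × 0.7737 = 0.97461
copper→rhodium→aluminium→copper: 0.7456 × 0.3389 × 3.793 = 0.95843
crude→rhodium→aluminium→crude: 1.229 × 0.3389 × 2.206 = 0.91882
Maximum is copper→aluminium→rhodium→copper at 1.0358; arbitrage exists.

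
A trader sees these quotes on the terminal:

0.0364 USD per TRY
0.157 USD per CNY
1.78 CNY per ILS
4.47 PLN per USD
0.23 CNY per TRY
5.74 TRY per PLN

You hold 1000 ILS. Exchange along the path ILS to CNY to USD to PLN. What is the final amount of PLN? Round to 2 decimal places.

1249.19

1000 ILS × 1.78 = 1780 CNY
1780 CNY × 0.157 = 279.46 USD
279.46 USD × 4.47 = 1249.1862 PLN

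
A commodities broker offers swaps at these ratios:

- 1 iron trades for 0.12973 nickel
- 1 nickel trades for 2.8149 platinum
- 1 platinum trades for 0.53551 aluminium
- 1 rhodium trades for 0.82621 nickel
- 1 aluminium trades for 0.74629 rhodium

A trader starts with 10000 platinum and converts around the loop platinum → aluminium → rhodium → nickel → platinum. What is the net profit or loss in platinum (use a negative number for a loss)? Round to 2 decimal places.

-705.44

10000 platinum × 0.53551 = 5355.1 aluminium
5355.1 aluminium × 0.74629 = 3996.457579 rhodium
3996.457579 rhodium × 0.82621 = 3301.91321634559 nickel
3301.91321634559 nickel × 2.8149 = 9294.555512691201291 platinum
Net change: 9294.555512691201291 − 10000 = -705.444487308798709 platinum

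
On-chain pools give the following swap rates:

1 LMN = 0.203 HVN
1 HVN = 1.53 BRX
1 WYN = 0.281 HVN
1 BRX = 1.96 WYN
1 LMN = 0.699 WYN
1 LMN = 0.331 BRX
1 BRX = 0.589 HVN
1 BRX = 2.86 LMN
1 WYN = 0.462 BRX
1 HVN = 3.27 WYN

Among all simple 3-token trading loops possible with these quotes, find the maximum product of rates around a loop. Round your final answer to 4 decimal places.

WYN→BRX→LMN→WYN: 0.462 × 2.86 × 0.699 = 0.92360
WYN→BRX→HVN→WYN: 0.462 × 0.589 × 3.27 = 0.88983
LMN→HVN→BRX→LMN: 0.203 × 1.53 × 2.86 = 0.88829
WYN→HVN→BRX→WYN: 0.281 × 1.53 × 1.96 = 0.84266
Maximum is WYN→BRX→LMN→WYN at 0.9236; no arbitrage — every cycle loses value.

0.9236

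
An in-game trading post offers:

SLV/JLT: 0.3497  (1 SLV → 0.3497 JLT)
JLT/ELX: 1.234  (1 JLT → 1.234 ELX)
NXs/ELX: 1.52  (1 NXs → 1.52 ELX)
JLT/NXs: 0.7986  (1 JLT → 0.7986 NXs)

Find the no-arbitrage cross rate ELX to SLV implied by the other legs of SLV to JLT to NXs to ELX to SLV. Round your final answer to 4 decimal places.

Known legs of the cycle: 0.3497 × 0.7986 × 1.52 = 0.4244910384
For no arbitrage the full-cycle product must be 1, so the missing rate is 1 / 0.4244910384 ≈ 2.355762.

2.3558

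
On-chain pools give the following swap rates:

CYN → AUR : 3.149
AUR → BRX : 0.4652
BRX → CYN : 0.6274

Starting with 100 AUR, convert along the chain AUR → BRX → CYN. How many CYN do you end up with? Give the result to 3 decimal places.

100 AUR × 0.4652 = 46.52 BRX
46.52 BRX × 0.6274 = 29.186648 CYN

29.187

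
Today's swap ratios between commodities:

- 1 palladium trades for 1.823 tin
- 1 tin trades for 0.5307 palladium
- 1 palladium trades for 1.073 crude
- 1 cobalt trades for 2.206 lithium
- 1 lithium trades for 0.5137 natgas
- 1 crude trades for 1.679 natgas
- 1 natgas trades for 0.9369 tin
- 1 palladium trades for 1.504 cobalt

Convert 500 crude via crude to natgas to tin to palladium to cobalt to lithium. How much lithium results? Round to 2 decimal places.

1384.89

500 crude × 1.679 = 839.5 natgas
839.5 natgas × 0.9369 = 786.52755 tin
786.52755 tin × 0.5307 = 417.410170785 palladium
417.410170785 palladium × 1.504 = 627.78489686064 cobalt
627.78489686064 cobalt × 2.206 = 1384.89348247457184 lithium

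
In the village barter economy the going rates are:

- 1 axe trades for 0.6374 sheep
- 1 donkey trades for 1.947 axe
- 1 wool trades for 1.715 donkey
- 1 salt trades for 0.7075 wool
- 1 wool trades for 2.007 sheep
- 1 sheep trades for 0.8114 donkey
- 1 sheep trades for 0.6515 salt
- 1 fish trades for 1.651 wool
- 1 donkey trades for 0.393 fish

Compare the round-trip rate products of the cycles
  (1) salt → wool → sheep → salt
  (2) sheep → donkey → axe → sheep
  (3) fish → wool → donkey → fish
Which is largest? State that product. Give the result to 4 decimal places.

(1) 0.7075 × 2.007 × 0.6515 = 0.92510
(2) 0.8114 × 1.947 × 0.6374 = 1.00696
(3) 1.651 × 1.715 × 0.393 = 1.11277
Highest is cycle (3) at 1.1128 (>1, arbitrage).

1.1128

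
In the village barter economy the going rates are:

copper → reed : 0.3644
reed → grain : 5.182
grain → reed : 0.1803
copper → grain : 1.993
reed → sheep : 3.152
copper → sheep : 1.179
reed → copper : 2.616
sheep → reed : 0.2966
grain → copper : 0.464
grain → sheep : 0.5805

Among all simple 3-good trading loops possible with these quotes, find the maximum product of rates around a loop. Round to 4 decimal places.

0.9400

reed→copper→grain→reed: 2.616 × 1.993 × 0.1803 = 0.94003
reed→copper→sheep→reed: 2.616 × 1.179 × 0.2966 = 0.91479
reed→grain→sheep→reed: 5.182 × 0.5805 × 0.2966 = 0.89222
reed→grain→copper→reed: 5.182 × 0.464 × 0.3644 = 0.87618
Maximum is reed→copper→grain→reed at 0.9400; no arbitrage — every cycle loses value.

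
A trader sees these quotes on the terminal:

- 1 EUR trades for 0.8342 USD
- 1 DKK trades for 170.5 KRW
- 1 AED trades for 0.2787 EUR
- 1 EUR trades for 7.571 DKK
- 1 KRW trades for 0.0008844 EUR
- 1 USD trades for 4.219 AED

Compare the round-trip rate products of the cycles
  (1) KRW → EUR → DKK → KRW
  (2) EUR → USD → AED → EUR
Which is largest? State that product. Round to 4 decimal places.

(1) 0.0008844 × 7.571 × 170.5 = 1.14163
(2) 0.8342 × 4.219 × 0.2787 = 0.98088
Highest is cycle (1) at 1.1416 (>1, arbitrage).

1.1416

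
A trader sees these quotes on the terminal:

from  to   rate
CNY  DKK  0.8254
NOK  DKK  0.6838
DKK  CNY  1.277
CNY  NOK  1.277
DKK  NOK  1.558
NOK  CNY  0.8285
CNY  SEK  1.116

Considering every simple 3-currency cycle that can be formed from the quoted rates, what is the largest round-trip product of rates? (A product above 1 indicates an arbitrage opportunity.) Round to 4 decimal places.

NOK→DKK→CNY→NOK: 0.6838 × 1.277 × 1.277 = 1.11509
NOK→CNY→DKK→NOK: 0.8285 × 0.8254 × 1.558 = 1.06543
Maximum is NOK→DKK→CNY→NOK at 1.1151; arbitrage exists.

1.1151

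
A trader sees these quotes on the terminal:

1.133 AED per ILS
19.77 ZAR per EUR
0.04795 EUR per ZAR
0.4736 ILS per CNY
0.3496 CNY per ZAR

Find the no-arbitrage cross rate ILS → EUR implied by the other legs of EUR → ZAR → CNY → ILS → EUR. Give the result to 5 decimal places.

0.30550

Known legs of the cycle: 19.77 × 0.3496 × 0.4736 = 3.2733299712
For no arbitrage the full-cycle product must be 1, so the missing rate is 1 / 3.2733299712 ≈ 0.3054993.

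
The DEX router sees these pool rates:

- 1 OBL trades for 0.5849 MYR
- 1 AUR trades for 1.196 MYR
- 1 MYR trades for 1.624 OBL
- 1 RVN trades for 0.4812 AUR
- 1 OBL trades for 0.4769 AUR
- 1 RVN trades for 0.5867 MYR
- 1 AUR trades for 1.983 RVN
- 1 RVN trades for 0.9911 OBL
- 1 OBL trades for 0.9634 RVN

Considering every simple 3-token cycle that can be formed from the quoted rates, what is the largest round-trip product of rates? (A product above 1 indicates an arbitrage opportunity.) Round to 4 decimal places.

AUR→RVN→OBL→AUR: 1.983 × 0.9911 × 0.4769 = 0.93728
AUR→MYR→OBL→AUR: 1.196 × 1.624 × 0.4769 = 0.92628
OBL→RVN→MYR→OBL: 0.9634 × 0.5867 × 1.624 = 0.91793
Maximum is AUR→RVN→OBL→AUR at 0.9373; no arbitrage — every cycle loses value.

0.9373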